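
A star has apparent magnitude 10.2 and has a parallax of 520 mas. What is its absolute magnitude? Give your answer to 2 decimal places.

M ≈ 13.78

p = 520 mas = 0.520″ → d = 1/p = 1.923 pc
5 log₁₀(d/10 pc) = 5 log₁₀(1.923) − 5 = -3.580
M = m − 5 log₁₀(d/10) = 10.2 + 3.580 = 13.780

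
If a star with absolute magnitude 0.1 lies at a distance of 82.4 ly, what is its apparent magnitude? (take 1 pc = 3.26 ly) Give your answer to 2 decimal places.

d = 82.4 ly / 3.26 = 25.28 pc
m = M + 5 log₁₀ d − 5 = 0.1 + 5·1.4027 − 5 = 2.114

m ≈ 2.11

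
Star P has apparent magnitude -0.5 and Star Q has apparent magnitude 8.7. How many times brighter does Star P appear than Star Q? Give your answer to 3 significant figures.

Magnitude difference = -9.2
Flux ratio = 10^(−0.4 Δm) = 10^(−0.4 × -9.2) = 10^3.680 = 4786

4790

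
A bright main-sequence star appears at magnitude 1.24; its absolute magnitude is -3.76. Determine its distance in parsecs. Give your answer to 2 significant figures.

μ = m − M = 5.000
m − M = 5 log₁₀ d − 5
log₁₀ d = (m − M)/5 + 1 = 2.0000
d = 10^2.0000 = 100.0 pc

d ≈ 100 pc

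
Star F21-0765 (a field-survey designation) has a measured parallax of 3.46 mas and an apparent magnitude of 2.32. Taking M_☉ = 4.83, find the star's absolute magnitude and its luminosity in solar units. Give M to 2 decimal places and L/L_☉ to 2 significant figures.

M ≈ -4.98; L/L_☉ ≈ 8400

d = 1/p = 1000/3.46 mas = 289.0 pc
M = m − 5 log₁₀ d + 5 = 2.32 − 5·2.4609 + 5 = -4.985
M − M_☉ = -4.985 − 4.83 = -9.815
L/L_☉ = 10^(−0.4 × -9.815) = 8430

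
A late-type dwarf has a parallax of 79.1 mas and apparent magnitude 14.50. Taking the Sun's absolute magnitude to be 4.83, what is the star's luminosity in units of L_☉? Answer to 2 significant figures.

L/L_☉ ≈ 2.2×10^-4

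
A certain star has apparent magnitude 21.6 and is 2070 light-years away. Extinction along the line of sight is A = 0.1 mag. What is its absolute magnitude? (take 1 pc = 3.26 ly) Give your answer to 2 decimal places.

M ≈ 12.49

d = 2070 ly / 3.26 = 635.0 pc
5 log₁₀(d/10 pc) = 5 log₁₀(635.0) − 5 = 9.014
M = m − 5 log₁₀(d/10) − A = 21.6 − 9.014 − 0.1 = 12.486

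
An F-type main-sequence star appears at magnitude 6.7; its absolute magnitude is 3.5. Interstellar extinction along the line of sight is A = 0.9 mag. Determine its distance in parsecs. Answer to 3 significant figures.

m − M = 5 log₁₀(d/10 pc) + A  ⇒  6.7 − (3.5) − 0.9 = 5 log₁₀(d/10)
2.300 = 5 log₁₀(d/10)
log₁₀ d = (m − M − A)/5 + 1 = 1.4600
d = 10^1.4600 = 28.84 pc

d ≈ 28.8 pc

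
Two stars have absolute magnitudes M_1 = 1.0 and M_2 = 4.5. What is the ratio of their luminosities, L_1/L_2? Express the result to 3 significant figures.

L_1/L_2 ≈ 25.1

ΔM = M_1 − M_2 = -3.5
L_1/L_2 = 10^(−0.4 ΔM) = 10^1.400 = 25.12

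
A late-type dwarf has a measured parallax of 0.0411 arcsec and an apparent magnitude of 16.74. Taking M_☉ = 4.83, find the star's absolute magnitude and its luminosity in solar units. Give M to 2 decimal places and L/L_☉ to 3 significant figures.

d = 1/p = 1/0.0411″ = 24.33 pc
M = m − 5 log₁₀ d + 5 = 16.74 − 5·1.3862 + 5 = 14.809
M − M_☉ = 14.809 − 4.83 = 9.979
L/L_☉ = 10^(−0.4 × 9.979) = 1.019×10^-4

M ≈ 14.81; L/L_☉ ≈ 1.02×10^-4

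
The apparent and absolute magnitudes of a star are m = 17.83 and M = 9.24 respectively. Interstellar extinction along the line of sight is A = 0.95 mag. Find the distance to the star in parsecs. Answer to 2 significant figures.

d ≈ 340 pc

m − M = 5 log₁₀(d/10 pc) + A  ⇒  17.83 − (9.24) − 0.95 = 5 log₁₀(d/10)
7.640 = 5 log₁₀(d/10)
log₁₀ d = (m − M − A)/5 + 1 = 2.5280
d = 10^2.5280 = 337.3 pc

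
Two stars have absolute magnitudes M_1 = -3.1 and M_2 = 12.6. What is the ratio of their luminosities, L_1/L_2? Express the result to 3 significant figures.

L_1/L_2 ≈ 1.91×10^6

ΔM = M_1 − M_2 = -15.7
L_1/L_2 = 10^(−0.4 ΔM) = 10^6.280 = 1.905×10^6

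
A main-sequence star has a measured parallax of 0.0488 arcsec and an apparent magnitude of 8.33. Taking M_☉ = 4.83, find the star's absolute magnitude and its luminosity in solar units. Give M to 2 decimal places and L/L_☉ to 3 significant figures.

d = 1/p = 1/0.0488″ = 20.49 pc
M = m − 5 log₁₀ d + 5 = 8.33 − 5·1.3116 + 5 = 6.772
M − M_☉ = 6.772 − 4.83 = 1.942
L/L_☉ = 10^(−0.4 × 1.942) = 0.1672

M ≈ 6.77; L/L_☉ ≈ 0.167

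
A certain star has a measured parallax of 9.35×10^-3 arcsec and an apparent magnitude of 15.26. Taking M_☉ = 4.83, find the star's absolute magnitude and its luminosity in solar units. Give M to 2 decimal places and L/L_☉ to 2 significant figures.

d = 1/p = 1/9.35×10^-3″ = 107.0 pc
M = m − 5 log₁₀ d + 5 = 15.26 − 5·2.0292 + 5 = 10.114
M − M_☉ = 10.114 − 4.83 = 5.284
L/L_☉ = 10^(−0.4 × 5.284) = 7.698×10^-3

M ≈ 10.11; L/L_☉ ≈ 7.7×10^-3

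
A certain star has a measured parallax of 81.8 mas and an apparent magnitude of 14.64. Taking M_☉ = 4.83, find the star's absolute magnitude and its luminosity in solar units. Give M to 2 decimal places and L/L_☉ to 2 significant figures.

d = 1/p = 1000/81.8 mas = 12.22 pc
M = m − 5 log₁₀ d + 5 = 14.64 − 5·1.0872 + 5 = 14.204
M − M_☉ = 14.204 − 4.83 = 9.374
L/L_☉ = 10^(−0.4 × 9.374) = 1.780×10^-4

M ≈ 14.20; L/L_☉ ≈ 1.8×10^-4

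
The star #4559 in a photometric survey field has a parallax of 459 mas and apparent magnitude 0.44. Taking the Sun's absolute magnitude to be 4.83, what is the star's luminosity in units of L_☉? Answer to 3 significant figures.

L/L_☉ ≈ 2.71

d = 1/p = 1000/459 mas = 2.179 pc
M = m − 5 log₁₀ d + 5 = 0.44 − 5·0.3382 + 5 = 3.749
M − M_☉ = 3.749 − 4.83 = -1.081
L/L_☉ = 10^(−0.4 × -1.081) = 2.706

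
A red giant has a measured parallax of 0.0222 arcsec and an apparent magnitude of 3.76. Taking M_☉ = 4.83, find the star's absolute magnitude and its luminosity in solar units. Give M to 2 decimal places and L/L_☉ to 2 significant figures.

d = 1/p = 1/0.0222″ = 45.05 pc
M = m − 5 log₁₀ d + 5 = 3.76 − 5·1.6536 + 5 = 0.492
M − M_☉ = 0.492 − 4.83 = -4.338
L/L_☉ = 10^(−0.4 × -4.338) = 54.36

M ≈ 0.49; L/L_☉ ≈ 54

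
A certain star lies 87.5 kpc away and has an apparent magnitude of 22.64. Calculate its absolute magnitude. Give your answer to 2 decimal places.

M ≈ 2.93

d = 87.5 kpc = 87500 pc
5 log₁₀(d/10 pc) = 5 log₁₀(87500) − 5 = 19.710
M = m − 5 log₁₀(d/10) = 22.64 − 19.710 = 2.930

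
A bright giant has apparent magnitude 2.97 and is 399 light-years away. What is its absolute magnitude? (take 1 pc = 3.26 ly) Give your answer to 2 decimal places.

M ≈ -2.47

d = 399 ly / 3.26 = 122.4 pc
5 log₁₀(d/10 pc) = 5 log₁₀(122.4) − 5 = 5.439
M = m − 5 log₁₀(d/10) = 2.97 − 5.439 = -2.469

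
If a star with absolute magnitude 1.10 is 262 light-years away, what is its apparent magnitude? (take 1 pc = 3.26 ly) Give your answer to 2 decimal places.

d = 262 ly / 3.26 = 80.37 pc
m = M + 5 log₁₀ d − 5 = 1.10 + 5·1.9051 − 5 = 5.625

m ≈ 5.63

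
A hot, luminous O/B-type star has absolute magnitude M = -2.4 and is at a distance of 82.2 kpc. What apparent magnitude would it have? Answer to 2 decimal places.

d = 82.2 kpc = 82200 pc
m = M + 5 log₁₀ d − 5 = -2.4 + 5·4.9149 − 5 = 17.174

m ≈ 17.17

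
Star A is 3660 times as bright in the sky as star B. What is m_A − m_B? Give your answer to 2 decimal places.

Pogson: Δm = −2.5 log₁₀(ratio) = −2.5 log₁₀(3660) = −2.5 × 3.5635 = -8.909
Star A is brighter, so it has the smaller magnitude: the difference is negative.

m_A − m_B ≈ -8.91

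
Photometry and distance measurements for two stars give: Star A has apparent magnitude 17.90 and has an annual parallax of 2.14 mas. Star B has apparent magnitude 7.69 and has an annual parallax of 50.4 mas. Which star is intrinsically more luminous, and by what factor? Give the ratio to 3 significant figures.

Star B is more luminous, by a factor of 21.9.

Star A: p = 2.14 mas = 2.14×10^-3″ → d = 1/p = 467.3 pc
Star A: M = m − 5 log₁₀ d + 5 = 17.90 − 5·2.6696 + 5 = 9.552
Star B: p = 50.4 mas = 0.0504″ → d = 1/p = 19.84 pc
Star B: M = m − 5 log₁₀ d + 5 = 7.69 − 5·1.2976 + 5 = 6.202
ΔM = M_A − M_B = 9.552 − (6.202) = 3.350; smaller M is more luminous → Star B.
L ratio = 10^(0.4 |ΔM|) = 10^1.340 = 21.88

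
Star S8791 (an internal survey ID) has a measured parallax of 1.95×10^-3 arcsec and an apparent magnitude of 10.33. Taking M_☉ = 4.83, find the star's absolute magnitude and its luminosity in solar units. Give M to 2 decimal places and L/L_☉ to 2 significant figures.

M ≈ 1.78; L/L_☉ ≈ 17

d = 1/p = 1/1.95×10^-3″ = 512.8 pc
M = m − 5 log₁₀ d + 5 = 10.33 − 5·2.7100 + 5 = 1.780
M − M_☉ = 1.780 − 4.83 = -3.050
L/L_☉ = 10^(−0.4 × -3.050) = 16.59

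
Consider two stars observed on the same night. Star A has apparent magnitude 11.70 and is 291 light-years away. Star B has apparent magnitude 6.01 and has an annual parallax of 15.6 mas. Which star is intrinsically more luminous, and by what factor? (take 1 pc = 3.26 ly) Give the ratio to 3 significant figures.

Star B is more luminous, by a factor of 97.4.

Star A: d = 291 ly / 3.26 = 89.26 pc
Star A: M = m − 5 log₁₀ d + 5 = 11.70 − 5·1.9507 + 5 = 6.947
Star B: p = 15.6 mas = 0.0156″ → d = 1/p = 64.10 pc
Star B: M = m − 5 log₁₀ d + 5 = 6.01 − 5·1.8069 + 5 = 1.976
ΔM = M_A − M_B = 6.947 − (1.976) = 4.971; smaller M is more luminous → Star B.
L ratio = 10^(0.4 |ΔM|) = 10^1.988 = 97.36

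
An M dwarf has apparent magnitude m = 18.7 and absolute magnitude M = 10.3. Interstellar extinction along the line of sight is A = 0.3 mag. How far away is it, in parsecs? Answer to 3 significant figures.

m − M = 5 log₁₀(d/10 pc) + A  ⇒  18.7 − (10.3) − 0.3 = 5 log₁₀(d/10)
8.100 = 5 log₁₀(d/10)
log₁₀ d = (m − M − A)/5 + 1 = 2.6200
d = 10^2.6200 = 416.9 pc

d ≈ 417 pc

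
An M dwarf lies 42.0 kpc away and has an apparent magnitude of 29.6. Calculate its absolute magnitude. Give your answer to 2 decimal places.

d = 42.0 kpc = 42000 pc
5 log₁₀(d/10 pc) = 5 log₁₀(42000) − 5 = 18.116
M = m − 5 log₁₀(d/10) = 29.6 − 18.116 = 11.484

M ≈ 11.48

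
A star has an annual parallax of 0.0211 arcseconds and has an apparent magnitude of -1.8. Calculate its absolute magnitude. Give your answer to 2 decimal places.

d = 1/p = 1/0.0211″ = 47.39 pc
5 log₁₀(d/10 pc) = 5 log₁₀(47.39) − 5 = 3.379
M = m − 5 log₁₀(d/10) = -1.8 − 3.379 = -5.179

M ≈ -5.18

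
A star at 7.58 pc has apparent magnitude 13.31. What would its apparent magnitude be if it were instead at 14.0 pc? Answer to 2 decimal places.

Flux ∝ 1/d², so Δm = 5 log₁₀(d₂/d₁) = 5 log₁₀(14.0/7.58) = 1.332
m₂ = m₁ + Δm = 13.31 + (1.332) = 14.642

m ≈ 14.64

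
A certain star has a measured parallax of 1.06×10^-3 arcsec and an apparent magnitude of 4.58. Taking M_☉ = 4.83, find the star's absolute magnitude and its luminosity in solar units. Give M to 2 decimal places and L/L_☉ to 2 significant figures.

d = 1/p = 1/1.06×10^-3″ = 943.4 pc
M = m − 5 log₁₀ d + 5 = 4.58 − 5·2.9747 + 5 = -5.293
M − M_☉ = -5.293 − 4.83 = -10.123
L/L_☉ = 10^(−0.4 × -10.123) = 11200

M ≈ -5.29; L/L_☉ ≈ 11000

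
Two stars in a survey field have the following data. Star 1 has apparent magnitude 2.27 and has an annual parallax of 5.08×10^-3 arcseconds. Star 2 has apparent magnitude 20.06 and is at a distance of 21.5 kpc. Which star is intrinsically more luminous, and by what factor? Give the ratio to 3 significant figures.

Star 1 is more luminous, by a factor of 1090.

Star 1: d = 1/p = 1/5.08×10^-3″ = 196.9 pc
Star 1: M = m − 5 log₁₀ d + 5 = 2.27 − 5·2.2941 + 5 = -4.201
Star 2: d = 21.5 kpc = 21500 pc
Star 2: M = m − 5 log₁₀ d + 5 = 20.06 − 5·4.3324 + 5 = 3.398
ΔM = M_1 − M_2 = -4.201 − (3.398) = -7.598; smaller M is more luminous → Star 1.
L ratio = 10^(0.4 |ΔM|) = 10^3.039 = 1095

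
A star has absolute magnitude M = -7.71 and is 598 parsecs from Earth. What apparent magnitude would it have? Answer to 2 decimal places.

m ≈ 1.17

m = M + 5 log₁₀ d − 5 = -7.71 + 5·2.7767 − 5 = 1.174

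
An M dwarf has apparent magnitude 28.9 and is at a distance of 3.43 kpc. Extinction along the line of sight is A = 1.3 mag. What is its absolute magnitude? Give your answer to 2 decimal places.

d = 3.43 kpc = 3430 pc
5 log₁₀(d/10 pc) = 5 log₁₀(3430) − 5 = 12.676
M = m − 5 log₁₀(d/10) − A = 28.9 − 12.676 − 1.3 = 14.924

M ≈ 14.92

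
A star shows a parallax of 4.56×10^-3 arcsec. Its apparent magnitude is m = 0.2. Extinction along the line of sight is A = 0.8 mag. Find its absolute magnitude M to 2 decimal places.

d = 1/p = 1/4.56×10^-3″ = 219.3 pc
5 log₁₀(d/10 pc) = 5 log₁₀(219.3) − 5 = 6.705
M = m − 5 log₁₀(d/10) − A = 0.2 − 6.705 − 0.8 = -7.305

M ≈ -7.31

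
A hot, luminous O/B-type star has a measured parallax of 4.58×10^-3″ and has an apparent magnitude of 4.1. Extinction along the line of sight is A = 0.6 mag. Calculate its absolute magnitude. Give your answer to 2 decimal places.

M ≈ -3.20

d = 1/p = 1/4.58×10^-3″ = 218.3 pc
5 log₁₀(d/10 pc) = 5 log₁₀(218.3) − 5 = 6.696
M = m − 5 log₁₀(d/10) − A = 4.1 − 6.696 − 0.6 = -3.196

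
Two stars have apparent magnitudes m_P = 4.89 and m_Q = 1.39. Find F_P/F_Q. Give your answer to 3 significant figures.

F_P/F_Q ≈ 0.0398

Magnitude difference = 3.50
Flux ratio = 10^(−0.4 Δm) = 10^(−0.4 × 3.50) = 10^-1.400 = 0.03981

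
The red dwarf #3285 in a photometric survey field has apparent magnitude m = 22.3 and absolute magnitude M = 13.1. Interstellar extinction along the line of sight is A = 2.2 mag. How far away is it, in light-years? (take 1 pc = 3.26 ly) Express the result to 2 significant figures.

d ≈ 820 ly

m − M = 5 log₁₀(d/10 pc) + A  ⇒  22.3 − (13.1) − 2.2 = 5 log₁₀(d/10)
7.000 = 5 log₁₀(d/10)
log₁₀ d = (m − M − A)/5 + 1 = 2.4000
d = 10^2.4000 = 251.2 pc
= 818.9 ly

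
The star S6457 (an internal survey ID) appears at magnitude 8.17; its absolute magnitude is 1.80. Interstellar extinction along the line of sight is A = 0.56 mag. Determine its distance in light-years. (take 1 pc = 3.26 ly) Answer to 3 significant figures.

d ≈ 473 ly

m − M = 5 log₁₀(d/10 pc) + A  ⇒  8.17 − (1.80) − 0.56 = 5 log₁₀(d/10)
5.810 = 5 log₁₀(d/10)
log₁₀ d = (m − M − A)/5 + 1 = 2.1620
d = 10^2.1620 = 145.2 pc
= 473.4 ly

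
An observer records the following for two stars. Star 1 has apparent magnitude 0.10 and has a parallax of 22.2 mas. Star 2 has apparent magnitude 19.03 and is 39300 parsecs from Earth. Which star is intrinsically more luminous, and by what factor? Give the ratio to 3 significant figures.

Star 1 is more luminous, by a factor of 49.0.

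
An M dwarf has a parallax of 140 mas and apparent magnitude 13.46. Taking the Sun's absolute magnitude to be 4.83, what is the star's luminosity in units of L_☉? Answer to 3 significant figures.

L/L_☉ ≈ 1.80×10^-4

d = 1/p = 1000/140 mas = 7.143 pc
M = m − 5 log₁₀ d + 5 = 13.46 − 5·0.8539 + 5 = 14.191
M − M_☉ = 14.191 − 4.83 = 9.361
L/L_☉ = 10^(−0.4 × 9.361) = 1.802×10^-4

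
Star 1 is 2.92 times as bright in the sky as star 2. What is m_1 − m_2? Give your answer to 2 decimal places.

Pogson: Δm = −2.5 log₁₀(ratio) = −2.5 log₁₀(2.92) = −2.5 × 0.4654 = -1.163
Star 1 is brighter, so it has the smaller magnitude: the difference is negative.

m_1 − m_2 ≈ -1.16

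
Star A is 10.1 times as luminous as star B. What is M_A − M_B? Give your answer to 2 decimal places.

M_A − M_B ≈ -2.51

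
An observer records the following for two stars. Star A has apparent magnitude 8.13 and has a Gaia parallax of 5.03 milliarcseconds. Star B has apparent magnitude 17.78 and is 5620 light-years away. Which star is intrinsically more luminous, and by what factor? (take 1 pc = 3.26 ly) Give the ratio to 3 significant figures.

Star A: p = 5.03 mas = 5.03×10^-3″ → d = 1/p = 198.8 pc
Star A: M = m − 5 log₁₀ d + 5 = 8.13 − 5·2.2984 + 5 = 1.638
Star B: d = 5620 ly / 3.26 = 1724 pc
Star B: M = m − 5 log₁₀ d + 5 = 17.78 − 5·3.2365 + 5 = 6.597
ΔM = M_A − M_B = 1.638 − (6.597) = -4.960; smaller M is more luminous → Star A.
L ratio = 10^(0.4 |ΔM|) = 10^1.984 = 96.34

Star A is more luminous, by a factor of 96.3.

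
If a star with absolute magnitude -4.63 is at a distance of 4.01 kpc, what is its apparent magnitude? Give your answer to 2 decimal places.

m ≈ 8.39

d = 4.01 kpc = 4010 pc
m = M + 5 log₁₀ d − 5 = -4.63 + 5·3.6031 − 5 = 8.386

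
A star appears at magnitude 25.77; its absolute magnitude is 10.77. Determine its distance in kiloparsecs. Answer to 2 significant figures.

d ≈ 10 kpc

μ = m − M = 15.000
m − M = 5 log₁₀ d − 5
log₁₀ d = (m − M)/5 + 1 = 4.0000
d = 10^4.0000 = 10000 pc
= 10.00 kpc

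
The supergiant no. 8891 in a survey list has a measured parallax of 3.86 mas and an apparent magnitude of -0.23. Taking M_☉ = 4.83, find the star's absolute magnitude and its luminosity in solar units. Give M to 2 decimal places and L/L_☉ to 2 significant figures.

M ≈ -7.30; L/L_☉ ≈ 71000

d = 1/p = 1000/3.86 mas = 259.1 pc
M = m − 5 log₁₀ d + 5 = -0.23 − 5·2.4134 + 5 = -7.297
M − M_☉ = -7.297 − 4.83 = -12.127
L/L_☉ = 10^(−0.4 × -12.127) = 70930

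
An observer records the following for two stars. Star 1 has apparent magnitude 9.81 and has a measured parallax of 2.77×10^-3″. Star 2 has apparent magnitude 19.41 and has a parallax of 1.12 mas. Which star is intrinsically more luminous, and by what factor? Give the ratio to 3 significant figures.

Star 1 is more luminous, by a factor of 1130.

Star 1: d = 1/p = 1/2.77×10^-3″ = 361.0 pc
Star 1: M = m − 5 log₁₀ d + 5 = 9.81 − 5·2.5575 + 5 = 2.022
Star 2: p = 1.12 mas = 1.12×10^-3″ → d = 1/p = 892.9 pc
Star 2: M = m − 5 log₁₀ d + 5 = 19.41 − 5·2.9508 + 5 = 9.656
ΔM = M_1 − M_2 = 2.022 − (9.656) = -7.634; smaller M is more luminous → Star 1.
L ratio = 10^(0.4 |ΔM|) = 10^3.053 = 1131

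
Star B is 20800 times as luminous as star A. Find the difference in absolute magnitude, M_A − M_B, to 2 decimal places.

Pogson: ΔM = −2.5 log₁₀(ratio) = −2.5 log₁₀(20800) = −2.5 × 4.3181 = -10.795
Star B is brighter so has the smaller magnitude: M_A − M_B is positive.

M_A − M_B ≈ 10.80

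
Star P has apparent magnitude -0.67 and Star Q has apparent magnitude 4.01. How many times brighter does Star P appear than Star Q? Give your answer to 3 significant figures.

Magnitude difference = -4.68
Flux ratio = 10^(−0.4 Δm) = 10^(−0.4 × -4.68) = 10^1.872 = 74.47

74.5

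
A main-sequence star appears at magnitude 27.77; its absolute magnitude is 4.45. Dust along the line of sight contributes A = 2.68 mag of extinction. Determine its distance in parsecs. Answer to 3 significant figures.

d ≈ 134000 pc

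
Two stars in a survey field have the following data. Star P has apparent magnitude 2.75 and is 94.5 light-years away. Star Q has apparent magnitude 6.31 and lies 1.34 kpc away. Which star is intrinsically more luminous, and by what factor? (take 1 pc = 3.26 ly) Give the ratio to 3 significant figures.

Star Q is more luminous, by a factor of 80.5.

Star P: d = 94.5 ly / 3.26 = 28.99 pc
Star P: M = m − 5 log₁₀ d + 5 = 2.75 − 5·1.4622 + 5 = 0.439
Star Q: d = 1.34 kpc = 1340 pc
Star Q: M = m − 5 log₁₀ d + 5 = 6.31 − 5·3.1271 + 5 = -4.326
ΔM = M_P − M_Q = 0.439 − (-4.326) = 4.764; smaller M is more luminous → Star Q.
L ratio = 10^(0.4 |ΔM|) = 10^1.906 = 80.50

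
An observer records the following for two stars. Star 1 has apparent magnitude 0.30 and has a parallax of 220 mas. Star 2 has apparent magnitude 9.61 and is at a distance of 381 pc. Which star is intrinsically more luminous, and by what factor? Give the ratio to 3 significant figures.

Star 2 is more luminous, by a factor of 1.33.

Star 1: p = 220 mas = 0.220″ → d = 1/p = 4.545 pc
Star 1: M = m − 5 log₁₀ d + 5 = 0.30 − 5·0.6576 + 5 = 2.012
Star 2: M = m − 5 log₁₀ d + 5 = 9.61 − 5·2.5809 + 5 = 1.705
ΔM = M_1 − M_2 = 2.012 − (1.705) = 0.307; smaller M is more luminous → Star 2.
L ratio = 10^(0.4 |ΔM|) = 10^0.123 = 1.326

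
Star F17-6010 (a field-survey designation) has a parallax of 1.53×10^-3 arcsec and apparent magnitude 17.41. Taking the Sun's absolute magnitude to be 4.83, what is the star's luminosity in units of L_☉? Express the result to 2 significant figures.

L/L_☉ ≈ 0.040

d = 1/p = 1/1.53×10^-3″ = 653.6 pc
M = m − 5 log₁₀ d + 5 = 17.41 − 5·2.8153 + 5 = 8.333
M − M_☉ = 8.333 − 4.83 = 3.503
L/L_☉ = 10^(−0.4 × 3.503) = 0.03968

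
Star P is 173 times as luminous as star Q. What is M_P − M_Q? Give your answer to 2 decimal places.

M_P − M_Q ≈ -5.60

Pogson: ΔM = −2.5 log₁₀(ratio) = −2.5 log₁₀(173) = −2.5 × 2.2380 = -5.595
Star P is brighter, so it has the smaller magnitude: the difference is negative.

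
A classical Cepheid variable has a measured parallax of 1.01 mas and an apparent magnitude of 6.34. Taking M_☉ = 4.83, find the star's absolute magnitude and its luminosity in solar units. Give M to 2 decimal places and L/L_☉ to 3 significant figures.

d = 1/p = 1000/1.01 mas = 990.1 pc
M = m − 5 log₁₀ d + 5 = 6.34 − 5·2.9957 + 5 = -3.638
M − M_☉ = -3.638 − 4.83 = -8.468
L/L_☉ = 10^(−0.4 × -8.468) = 2440

M ≈ -3.64; L/L_☉ ≈ 2440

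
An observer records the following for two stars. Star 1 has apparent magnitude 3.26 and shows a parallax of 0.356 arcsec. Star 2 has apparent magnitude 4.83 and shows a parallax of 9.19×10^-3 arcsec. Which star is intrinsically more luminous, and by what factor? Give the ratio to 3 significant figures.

Star 2 is more luminous, by a factor of 353.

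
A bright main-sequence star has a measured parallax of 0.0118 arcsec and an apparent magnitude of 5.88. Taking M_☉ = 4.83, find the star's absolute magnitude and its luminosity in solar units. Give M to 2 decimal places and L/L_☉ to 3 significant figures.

M ≈ 1.24; L/L_☉ ≈ 27.3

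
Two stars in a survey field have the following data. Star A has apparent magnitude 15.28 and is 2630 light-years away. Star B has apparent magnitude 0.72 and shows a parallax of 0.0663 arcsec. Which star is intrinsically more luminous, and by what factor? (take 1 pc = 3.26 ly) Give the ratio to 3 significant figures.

Star B is more luminous, by a factor of 233.

Star A: d = 2630 ly / 3.26 = 806.7 pc
Star A: M = m − 5 log₁₀ d + 5 = 15.28 − 5·2.9067 + 5 = 5.746
Star B: d = 1/p = 1/0.0663″ = 15.08 pc
Star B: M = m − 5 log₁₀ d + 5 = 0.72 − 5·1.1785 + 5 = -0.172
ΔM = M_A − M_B = 5.746 − (-0.172) = 5.919; smaller M is more luminous → Star B.
L ratio = 10^(0.4 |ΔM|) = 10^2.367 = 233.1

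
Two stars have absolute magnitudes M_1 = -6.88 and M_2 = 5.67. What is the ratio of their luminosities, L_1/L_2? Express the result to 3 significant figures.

ΔM = M_1 − M_2 = -12.55
L_1/L_2 = 10^(−0.4 ΔM) = 10^5.020 = 104700

L_1/L_2 ≈ 105000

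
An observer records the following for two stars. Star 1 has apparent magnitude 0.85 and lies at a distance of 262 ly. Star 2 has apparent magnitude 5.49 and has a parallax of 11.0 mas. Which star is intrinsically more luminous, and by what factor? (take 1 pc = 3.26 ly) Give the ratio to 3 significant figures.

Star 1 is more luminous, by a factor of 56.1.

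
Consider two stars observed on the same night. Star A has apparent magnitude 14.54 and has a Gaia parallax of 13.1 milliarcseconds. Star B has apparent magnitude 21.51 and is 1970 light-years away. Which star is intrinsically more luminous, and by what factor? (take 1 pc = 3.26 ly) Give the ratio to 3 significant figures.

Star A: p = 13.1 mas = 0.0131″ → d = 1/p = 76.34 pc
Star A: M = m − 5 log₁₀ d + 5 = 14.54 − 5·1.8827 + 5 = 10.126
Star B: d = 1970 ly / 3.26 = 604.3 pc
Star B: M = m − 5 log₁₀ d + 5 = 21.51 − 5·2.7812 + 5 = 12.604
ΔM = M_A − M_B = 10.126 − (12.604) = -2.477; smaller M is more luminous → Star A.
L ratio = 10^(0.4 |ΔM|) = 10^0.991 = 9.794

Star A is more luminous, by a factor of 9.79.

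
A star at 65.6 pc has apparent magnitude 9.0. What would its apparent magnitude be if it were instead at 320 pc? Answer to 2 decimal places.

Flux ∝ 1/d², so Δm = 5 log₁₀(d₂/d₁) = 5 log₁₀(320/65.6) = 3.441
m₂ = m₁ + Δm = 9.0 + (3.441) = 12.441

m ≈ 12.44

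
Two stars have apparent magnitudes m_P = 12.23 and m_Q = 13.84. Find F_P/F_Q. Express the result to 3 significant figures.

F_P/F_Q ≈ 4.41

Δm = 12.23 − (13.84) = -1.61
Flux ratio = 10^(−0.4 Δm) = 10^(−0.4 × -1.61) = 10^0.644 = 4.406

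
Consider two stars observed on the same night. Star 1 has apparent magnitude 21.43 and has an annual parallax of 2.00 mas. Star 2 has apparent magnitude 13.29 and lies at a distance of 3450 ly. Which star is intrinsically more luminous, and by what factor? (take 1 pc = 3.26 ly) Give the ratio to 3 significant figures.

Star 1: p = 2.00 mas = 2.00×10^-3″ → d = 1/p = 500.0 pc
Star 1: M = m − 5 log₁₀ d + 5 = 21.43 − 5·2.6990 + 5 = 12.935
Star 2: d = 3450 ly / 3.26 = 1058 pc
Star 2: M = m − 5 log₁₀ d + 5 = 13.29 − 5·3.0246 + 5 = 3.167
ΔM = M_1 − M_2 = 12.935 − (3.167) = 9.768; smaller M is more luminous → Star 2.
L ratio = 10^(0.4 |ΔM|) = 10^3.907 = 8077

Star 2 is more luminous, by a factor of 8080.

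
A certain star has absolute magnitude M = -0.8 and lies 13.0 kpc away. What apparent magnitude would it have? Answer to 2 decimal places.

d = 13.0 kpc = 13000 pc
m = M + 5 log₁₀ d − 5 = -0.8 + 5·4.1139 − 5 = 14.770

m ≈ 14.77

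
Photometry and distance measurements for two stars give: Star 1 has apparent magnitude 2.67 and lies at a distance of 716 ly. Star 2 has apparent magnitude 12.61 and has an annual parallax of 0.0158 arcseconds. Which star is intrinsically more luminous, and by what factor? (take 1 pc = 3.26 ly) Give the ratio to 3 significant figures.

Star 1: d = 716 ly / 3.26 = 219.6 pc
Star 1: M = m − 5 log₁₀ d + 5 = 2.67 − 5·2.3417 + 5 = -4.038
Star 2: d = 1/p = 1/0.0158″ = 63.29 pc
Star 2: M = m − 5 log₁₀ d + 5 = 12.61 − 5·1.8013 + 5 = 8.603
ΔM = M_1 − M_2 = -4.038 − (8.603) = -12.642; smaller M is more luminous → Star 1.
L ratio = 10^(0.4 |ΔM|) = 10^5.057 = 113900

Star 1 is more luminous, by a factor of 114000.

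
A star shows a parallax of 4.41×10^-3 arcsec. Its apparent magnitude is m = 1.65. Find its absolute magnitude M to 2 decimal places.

M ≈ -5.13

d = 1/p = 1/4.41×10^-3″ = 226.8 pc
5 log₁₀(d/10 pc) = 5 log₁₀(226.8) − 5 = 6.778
M = m − 5 log₁₀(d/10) = 1.65 − 6.778 = -5.128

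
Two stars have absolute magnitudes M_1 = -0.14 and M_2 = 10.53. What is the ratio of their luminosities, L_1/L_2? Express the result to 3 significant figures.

L_1/L_2 ≈ 18500

ΔM = M_1 − M_2 = -10.67
L_1/L_2 = 10^(−0.4 ΔM) = 10^4.268 = 18540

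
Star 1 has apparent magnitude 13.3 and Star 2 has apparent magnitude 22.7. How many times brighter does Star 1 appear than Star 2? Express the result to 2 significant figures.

5800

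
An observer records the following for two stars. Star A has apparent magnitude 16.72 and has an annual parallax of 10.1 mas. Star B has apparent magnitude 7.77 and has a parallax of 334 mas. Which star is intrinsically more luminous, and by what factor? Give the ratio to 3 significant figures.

Star B is more luminous, by a factor of 3.48.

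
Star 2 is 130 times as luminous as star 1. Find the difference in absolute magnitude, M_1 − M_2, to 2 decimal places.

Pogson: ΔM = −2.5 log₁₀(ratio) = −2.5 log₁₀(130) = −2.5 × 2.1139 = -5.285
Star 2 is brighter so has the smaller magnitude: M_1 − M_2 is positive.

M_1 − M_2 ≈ 5.28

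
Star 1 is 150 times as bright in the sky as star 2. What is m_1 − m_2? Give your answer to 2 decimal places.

Pogson: Δm = −2.5 log₁₀(ratio) = −2.5 log₁₀(150) = −2.5 × 2.1761 = -5.440
Star 1 is brighter, so it has the smaller magnitude: the difference is negative.

m_1 − m_2 ≈ -5.44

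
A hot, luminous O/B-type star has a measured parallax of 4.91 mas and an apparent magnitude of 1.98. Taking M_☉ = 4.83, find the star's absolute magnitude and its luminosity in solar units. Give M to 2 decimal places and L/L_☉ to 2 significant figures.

d = 1/p = 1000/4.91 mas = 203.7 pc
M = m − 5 log₁₀ d + 5 = 1.98 − 5·2.3089 + 5 = -4.565
M − M_☉ = -4.565 − 4.83 = -9.395
L/L_☉ = 10^(−0.4 × -9.395) = 5726

M ≈ -4.56; L/L_☉ ≈ 5700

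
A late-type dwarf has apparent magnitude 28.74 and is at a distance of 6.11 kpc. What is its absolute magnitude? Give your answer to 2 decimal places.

d = 6.11 kpc = 6110 pc
5 log₁₀(d/10 pc) = 5 log₁₀(6110) − 5 = 13.930
M = m − 5 log₁₀(d/10) = 28.74 − 13.930 = 14.810

M ≈ 14.81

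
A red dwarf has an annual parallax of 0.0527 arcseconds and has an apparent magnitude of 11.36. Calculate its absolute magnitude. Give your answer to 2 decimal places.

d = 1/p = 1/0.0527″ = 18.98 pc
5 log₁₀(d/10 pc) = 5 log₁₀(18.98) − 5 = 1.391
M = m − 5 log₁₀(d/10) = 11.36 − 1.391 = 9.969

M ≈ 9.97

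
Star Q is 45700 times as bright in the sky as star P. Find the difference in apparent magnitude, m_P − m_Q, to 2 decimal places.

m_P − m_Q ≈ 11.65

Pogson: Δm = −2.5 log₁₀(ratio) = −2.5 log₁₀(45700) = −2.5 × 4.6599 = -11.650
Star Q is brighter so has the smaller magnitude: m_P − m_Q is positive.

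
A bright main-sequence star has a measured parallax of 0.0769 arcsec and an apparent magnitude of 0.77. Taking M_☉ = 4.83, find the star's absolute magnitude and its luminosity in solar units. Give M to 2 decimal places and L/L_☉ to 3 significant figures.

d = 1/p = 1/0.0769″ = 13.00 pc
M = m − 5 log₁₀ d + 5 = 0.77 − 5·1.1141 + 5 = 0.200
M − M_☉ = 0.200 − 4.83 = -4.630
L/L_☉ = 10^(−0.4 × -4.630) = 71.15

M ≈ 0.20; L/L_☉ ≈ 71.1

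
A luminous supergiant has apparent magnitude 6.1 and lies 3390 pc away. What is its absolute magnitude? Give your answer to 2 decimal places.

M ≈ -6.55

5 log₁₀(d/10 pc) = 5 log₁₀(3390) − 5 = 12.651
M = m − 5 log₁₀(d/10) = 6.1 − 12.651 = -6.551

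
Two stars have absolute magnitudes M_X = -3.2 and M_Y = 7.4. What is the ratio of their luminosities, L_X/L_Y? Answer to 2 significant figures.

L_X/L_Y ≈ 17000

ΔM = M_X − M_Y = -10.6
L_X/L_Y = 10^(−0.4 ΔM) = 10^4.240 = 17380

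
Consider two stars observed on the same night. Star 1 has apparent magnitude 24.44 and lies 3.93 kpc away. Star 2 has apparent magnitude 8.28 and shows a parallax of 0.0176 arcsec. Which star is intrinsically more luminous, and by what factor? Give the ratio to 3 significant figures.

Star 1: d = 3.93 kpc = 3930 pc
Star 1: M = m − 5 log₁₀ d + 5 = 24.44 − 5·3.5944 + 5 = 11.468
Star 2: d = 1/p = 1/0.0176″ = 56.82 pc
Star 2: M = m − 5 log₁₀ d + 5 = 8.28 − 5·1.7545 + 5 = 4.508
ΔM = M_1 − M_2 = 11.468 − (4.508) = 6.960; smaller M is more luminous → Star 2.
L ratio = 10^(0.4 |ΔM|) = 10^2.784 = 608.4

Star 2 is more luminous, by a factor of 608.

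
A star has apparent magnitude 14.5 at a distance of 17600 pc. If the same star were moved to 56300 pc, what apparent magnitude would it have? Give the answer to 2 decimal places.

m ≈ 17.02

Flux ∝ 1/d², so Δm = 5 log₁₀(d₂/d₁) = 5 log₁₀(56300/17600) = 2.525
m₂ = m₁ + Δm = 14.5 + (2.525) = 17.025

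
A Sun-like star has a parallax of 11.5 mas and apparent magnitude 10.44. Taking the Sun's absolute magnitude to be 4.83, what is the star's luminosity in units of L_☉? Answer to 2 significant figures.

L/L_☉ ≈ 0.43

d = 1/p = 1000/11.5 mas = 86.96 pc
M = m − 5 log₁₀ d + 5 = 10.44 − 5·1.9393 + 5 = 5.743
M − M_☉ = 5.743 − 4.83 = 0.913
L/L_☉ = 10^(−0.4 × 0.913) = 0.4311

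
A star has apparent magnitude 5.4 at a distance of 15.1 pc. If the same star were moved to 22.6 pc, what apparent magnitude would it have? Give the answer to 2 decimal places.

Flux ∝ 1/d², so Δm = 5 log₁₀(d₂/d₁) = 5 log₁₀(22.6/15.1) = 0.876
m₂ = m₁ + Δm = 5.4 + (0.876) = 6.276

m ≈ 6.28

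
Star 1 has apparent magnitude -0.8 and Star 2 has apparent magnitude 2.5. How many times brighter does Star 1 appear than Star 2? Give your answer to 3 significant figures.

Δm = -0.8 − (2.5) = -3.3
Flux ratio = 10^(−0.4 Δm) = 10^(−0.4 × -3.3) = 10^1.320 = 20.89

20.9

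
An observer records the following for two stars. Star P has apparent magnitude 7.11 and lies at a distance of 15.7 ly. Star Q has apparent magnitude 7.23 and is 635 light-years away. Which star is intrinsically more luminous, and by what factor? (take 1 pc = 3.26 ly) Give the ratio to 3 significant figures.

Star Q is more luminous, by a factor of 1460.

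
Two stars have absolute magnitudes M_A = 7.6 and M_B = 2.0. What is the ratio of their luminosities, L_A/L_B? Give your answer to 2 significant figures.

L_A/L_B ≈ 5.8×10^-3

ΔM = M_A − M_B = 5.6
L_A/L_B = 10^(−0.4 ΔM) = 10^-2.240 = 5.754×10^-3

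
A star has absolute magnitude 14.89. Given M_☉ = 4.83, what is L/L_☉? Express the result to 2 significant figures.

L/L_☉ ≈ 9.5×10^-5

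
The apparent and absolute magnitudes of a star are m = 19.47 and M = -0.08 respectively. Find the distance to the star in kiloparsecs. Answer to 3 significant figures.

μ = m − M = 19.550
m − M = 5 log₁₀ d − 5
log₁₀ d = (m − M)/5 + 1 = 4.9100
d = 10^4.9100 = 81280 pc
= 81.28 kpc

d ≈ 81.3 kpc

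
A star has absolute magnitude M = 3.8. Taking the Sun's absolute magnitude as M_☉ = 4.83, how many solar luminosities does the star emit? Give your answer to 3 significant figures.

L/L_☉ ≈ 2.58

M − M_☉ = 3.8 − 4.83 = -1.030
L/L_☉ = 10^(−0.4 (M − M_☉)) = 10^0.412 = 2.582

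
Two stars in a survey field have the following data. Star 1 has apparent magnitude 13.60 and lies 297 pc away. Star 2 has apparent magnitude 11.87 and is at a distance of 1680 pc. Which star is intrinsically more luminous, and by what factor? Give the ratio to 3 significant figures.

Star 1: M = m − 5 log₁₀ d + 5 = 13.60 − 5·2.4728 + 5 = 6.236
Star 2: M = m − 5 log₁₀ d + 5 = 11.87 − 5·3.2253 + 5 = 0.743
ΔM = M_1 − M_2 = 6.236 − (0.743) = 5.493; smaller M is more luminous → Star 2.
L ratio = 10^(0.4 |ΔM|) = 10^2.197 = 157.4

Star 2 is more luminous, by a factor of 157.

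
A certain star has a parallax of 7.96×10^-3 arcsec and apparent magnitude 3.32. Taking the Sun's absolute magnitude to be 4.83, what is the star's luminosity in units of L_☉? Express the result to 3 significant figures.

L/L_☉ ≈ 634

d = 1/p = 1/7.96×10^-3″ = 125.6 pc
M = m − 5 log₁₀ d + 5 = 3.32 − 5·2.0991 + 5 = -2.175
M − M_☉ = -2.175 − 4.83 = -7.005
L/L_☉ = 10^(−0.4 × -7.005) = 634.1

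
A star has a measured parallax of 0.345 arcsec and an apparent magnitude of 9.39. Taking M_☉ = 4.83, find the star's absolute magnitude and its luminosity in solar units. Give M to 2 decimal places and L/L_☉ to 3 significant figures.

M ≈ 12.08; L/L_☉ ≈ 1.26×10^-3

d = 1/p = 1/0.345″ = 2.899 pc
M = m − 5 log₁₀ d + 5 = 9.39 − 5·0.4622 + 5 = 12.079
M − M_☉ = 12.079 − 4.83 = 7.249
L/L_☉ = 10^(−0.4 × 7.249) = 1.260×10^-3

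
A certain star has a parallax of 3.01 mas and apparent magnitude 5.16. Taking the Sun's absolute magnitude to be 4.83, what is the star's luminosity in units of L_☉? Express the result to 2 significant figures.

L/L_☉ ≈ 810

d = 1/p = 1000/3.01 mas = 332.2 pc
M = m − 5 log₁₀ d + 5 = 5.16 − 5·2.5214 + 5 = -2.447
M − M_☉ = -2.447 − 4.83 = -7.277
L/L_☉ = 10^(−0.4 × -7.277) = 814.5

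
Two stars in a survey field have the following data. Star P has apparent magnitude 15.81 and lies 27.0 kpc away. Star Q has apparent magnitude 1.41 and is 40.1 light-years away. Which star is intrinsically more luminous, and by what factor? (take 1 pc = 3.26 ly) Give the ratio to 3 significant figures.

Star P: d = 27.0 kpc = 27000 pc
Star P: M = m − 5 log₁₀ d + 5 = 15.81 − 5·4.4314 + 5 = -1.347
Star Q: d = 40.1 ly / 3.26 = 12.30 pc
Star Q: M = m − 5 log₁₀ d + 5 = 1.41 − 5·1.0899 + 5 = 0.960
ΔM = M_P − M_Q = -1.347 − (0.960) = -2.307; smaller M is more luminous → Star P.
L ratio = 10^(0.4 |ΔM|) = 10^0.923 = 8.373

Star P is more luminous, by a factor of 8.37.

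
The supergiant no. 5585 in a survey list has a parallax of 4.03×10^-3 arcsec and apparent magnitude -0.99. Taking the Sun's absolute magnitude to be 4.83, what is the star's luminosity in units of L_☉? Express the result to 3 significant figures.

L/L_☉ ≈ 131000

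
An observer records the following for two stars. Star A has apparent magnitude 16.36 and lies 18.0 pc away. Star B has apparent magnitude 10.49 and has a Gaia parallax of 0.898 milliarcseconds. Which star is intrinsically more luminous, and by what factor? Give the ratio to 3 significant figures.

Star B is more luminous, by a factor of 853000.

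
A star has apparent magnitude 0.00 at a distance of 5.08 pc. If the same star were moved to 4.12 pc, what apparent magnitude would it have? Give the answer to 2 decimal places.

m ≈ -0.45

Flux ∝ 1/d², so Δm = 5 log₁₀(d₂/d₁) = 5 log₁₀(4.12/5.08) = -0.455
m₂ = m₁ + Δm = 0.00 + (-0.455) = -0.455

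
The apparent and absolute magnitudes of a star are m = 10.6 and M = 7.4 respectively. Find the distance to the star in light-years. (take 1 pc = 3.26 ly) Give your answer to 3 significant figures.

d ≈ 142 ly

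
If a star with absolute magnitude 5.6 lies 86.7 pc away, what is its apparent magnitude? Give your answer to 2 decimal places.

m ≈ 10.29

m = M + 5 log₁₀ d − 5 = 5.6 + 5·1.9380 − 5 = 10.290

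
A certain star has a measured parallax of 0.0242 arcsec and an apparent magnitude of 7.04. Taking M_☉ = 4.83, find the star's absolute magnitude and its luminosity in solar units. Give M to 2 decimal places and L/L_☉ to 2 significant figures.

d = 1/p = 1/0.0242″ = 41.32 pc
M = m − 5 log₁₀ d + 5 = 7.04 − 5·1.6162 + 5 = 3.959
M − M_☉ = 3.959 − 4.83 = -0.871
L/L_☉ = 10^(−0.4 × -0.871) = 2.230

M ≈ 3.96; L/L_☉ ≈ 2.2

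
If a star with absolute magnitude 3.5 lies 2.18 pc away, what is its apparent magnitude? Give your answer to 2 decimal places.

m = M + 5 log₁₀ d − 5 = 3.5 + 5·0.3385 − 5 = 0.192

m ≈ 0.19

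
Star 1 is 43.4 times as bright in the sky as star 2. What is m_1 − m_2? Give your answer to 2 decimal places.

m_1 − m_2 ≈ -4.09

Pogson: Δm = −2.5 log₁₀(ratio) = −2.5 log₁₀(43.4) = −2.5 × 1.6375 = -4.094
Star 1 is brighter, so it has the smaller magnitude: the difference is negative.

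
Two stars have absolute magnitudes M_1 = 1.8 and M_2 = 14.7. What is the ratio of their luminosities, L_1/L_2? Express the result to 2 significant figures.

ΔM = M_1 − M_2 = -12.9
L_1/L_2 = 10^(−0.4 ΔM) = 10^5.160 = 144500

L_1/L_2 ≈ 140000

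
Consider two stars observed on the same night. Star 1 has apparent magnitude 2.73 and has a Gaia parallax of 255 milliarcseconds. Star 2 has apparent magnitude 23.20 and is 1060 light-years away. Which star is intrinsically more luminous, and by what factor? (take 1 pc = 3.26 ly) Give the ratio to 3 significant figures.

Star 1 is more luminous, by a factor of 22400.

Star 1: p = 255 mas = 0.255″ → d = 1/p = 3.922 pc
Star 1: M = m − 5 log₁₀ d + 5 = 2.73 − 5·0.5935 + 5 = 4.763
Star 2: d = 1060 ly / 3.26 = 325.2 pc
Star 2: M = m − 5 log₁₀ d + 5 = 23.20 − 5·2.5121 + 5 = 15.640
ΔM = M_1 − M_2 = 4.763 − (15.640) = -10.877; smaller M is more luminous → Star 1.
L ratio = 10^(0.4 |ΔM|) = 10^4.351 = 22430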